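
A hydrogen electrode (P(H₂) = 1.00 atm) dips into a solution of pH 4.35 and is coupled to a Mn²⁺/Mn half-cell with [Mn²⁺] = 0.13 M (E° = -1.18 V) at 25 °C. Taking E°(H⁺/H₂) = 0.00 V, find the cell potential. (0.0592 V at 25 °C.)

The hydrogen couple is the cathode, so E°_cell = 1.18 V; n = 2.
[H⁺] = 10^(−4.35) = 4.5 × 10^-5 M, and Q = [Mn²⁺]·P(H₂) / [H⁺]^2 = 6.52 × 10^7.
E = E° − (0.0592/2) log Q = 1.18 − (0.0592/2)(7.814) = 0.949 V.

0.95 V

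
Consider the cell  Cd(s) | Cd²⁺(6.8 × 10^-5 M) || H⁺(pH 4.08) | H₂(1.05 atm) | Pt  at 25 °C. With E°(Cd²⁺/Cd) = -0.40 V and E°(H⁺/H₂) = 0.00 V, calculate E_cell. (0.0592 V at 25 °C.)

The hydrogen couple is the cathode, so E°_cell = 0.40 V; n = 2.
[H⁺] = 10^(−4.08) = 8.3 × 10^-5 M, and Q = [Cd²⁺]·P(H₂) / [H⁺]^2 = 1.03 × 10^4.
E = E° − (0.0592/2) log Q = 0.40 − (0.0592/2)(4.014) = 0.281 V.

0.28 V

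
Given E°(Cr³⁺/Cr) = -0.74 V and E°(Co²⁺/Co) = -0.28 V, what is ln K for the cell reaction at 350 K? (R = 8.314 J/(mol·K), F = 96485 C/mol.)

E°_cell = -0.28 − (-0.74) = 0.46 V, with n = 6 electrons transferred.
At equilibrium E = 0, so the Nernst equation gives ln K = nFE°/RT = (6)(96485)(0.46)/((8.314)(350)) = 91.51.

ln K = 91.5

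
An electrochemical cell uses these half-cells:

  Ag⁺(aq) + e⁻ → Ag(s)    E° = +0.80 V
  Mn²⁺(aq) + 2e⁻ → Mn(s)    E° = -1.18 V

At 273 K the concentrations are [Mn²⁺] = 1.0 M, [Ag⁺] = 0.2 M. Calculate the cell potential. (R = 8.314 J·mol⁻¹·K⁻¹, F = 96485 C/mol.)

1.94 V

The Ag⁺/Ag couple has the higher reduction potential and acts as the cathode, so E°_cell = +0.80 − (-1.18) = 1.98 V.
Balancing electrons gives n = 2; the reaction quotient is Q = [Mn²⁺]/[Ag⁺]^2 = 25.0.
E = E° − (RT/nF) ln Q = 1.98 − (8.314×273)/(2×96485) × (3.219) = 1.980 − 0.038 = 1.942 V.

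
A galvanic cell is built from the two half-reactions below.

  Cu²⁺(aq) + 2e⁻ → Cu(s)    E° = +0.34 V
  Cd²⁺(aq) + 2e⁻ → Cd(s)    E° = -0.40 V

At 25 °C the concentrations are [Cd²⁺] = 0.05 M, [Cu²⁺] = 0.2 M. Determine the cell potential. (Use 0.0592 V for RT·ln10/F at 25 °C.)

0.758 V

The Cu²⁺/Cu couple has the higher reduction potential and acts as the cathode, so E°_cell = +0.34 − (-0.40) = 0.74 V.
Balancing electrons gives n = 2; the reaction quotient is Q = [Cd²⁺]/[Cu²⁺] = 0.250.
At 25 °C, E = E° − (0.0592/n) log Q = 0.74 − (0.0592/2)(-0.602) = 0.740 + 0.018 = 0.758 V.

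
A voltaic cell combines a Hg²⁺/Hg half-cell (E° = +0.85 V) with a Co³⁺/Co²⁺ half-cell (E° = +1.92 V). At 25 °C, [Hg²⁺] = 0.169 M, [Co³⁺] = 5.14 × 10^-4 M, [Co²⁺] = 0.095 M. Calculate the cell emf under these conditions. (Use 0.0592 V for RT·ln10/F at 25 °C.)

0.959 V

The Co³⁺/Co²⁺ couple has the higher reduction potential and acts as the cathode, so E°_cell = +1.92 − (+0.85) = 1.07 V.
Balancing electrons gives n = 2; the reaction quotient is Q = [Hg²⁺]·[Co²⁺]^2/[Co³⁺]^2 = 5770.
At 25 °C, E = E° − (0.0592/n) log Q = 1.07 − (0.0592/2)(3.761) = 1.070 − 0.111 = 0.959 V.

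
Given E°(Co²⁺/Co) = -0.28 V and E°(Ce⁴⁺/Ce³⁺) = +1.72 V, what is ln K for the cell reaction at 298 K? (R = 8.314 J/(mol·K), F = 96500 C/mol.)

ln K = 155.8

E°_cell = +1.72 − (-0.28) = 2.00 V, with n = 2 electrons transferred.
At equilibrium E = 0, so the Nernst equation gives ln K = nFE°/RT = (2)(96500)(2.00)/((8.314)(298)) = 155.80.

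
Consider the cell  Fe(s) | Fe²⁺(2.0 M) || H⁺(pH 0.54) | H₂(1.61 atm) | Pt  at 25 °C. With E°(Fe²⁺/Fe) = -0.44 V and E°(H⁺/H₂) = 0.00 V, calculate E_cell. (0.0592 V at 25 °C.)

The hydrogen couple is the cathode, so E°_cell = 0.44 V; n = 2.
[H⁺] = 10^(−0.54) = 0.29 M, and Q = [Fe²⁺]·P(H₂) / [H⁺]^2 = 38.7.
E = E° − (0.0592/2) log Q = 0.44 − (0.0592/2)(1.588) = 0.393 V.

0.39 V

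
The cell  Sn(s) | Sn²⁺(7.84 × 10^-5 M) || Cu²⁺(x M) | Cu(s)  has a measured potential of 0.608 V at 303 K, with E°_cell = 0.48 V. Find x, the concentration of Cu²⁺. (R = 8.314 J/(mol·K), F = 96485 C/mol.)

1.4 M

From the Nernst equation, ln Q = nF(E° − E)/RT = 2×96485×(0.48 − 0.608)/(8.314×303) = -9.805, so Q = 5.52 × 10^-5.
With Q = [Sn²⁺]/[Cu²⁺] and the known concentrations, [Cu²⁺] in the denominator gives [Cu²⁺] = 1.4 M.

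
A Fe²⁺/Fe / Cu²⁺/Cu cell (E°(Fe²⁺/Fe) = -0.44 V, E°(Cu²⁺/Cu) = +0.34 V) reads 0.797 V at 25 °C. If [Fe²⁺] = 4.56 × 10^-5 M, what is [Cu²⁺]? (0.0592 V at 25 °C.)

From the Nernst equation, log Q = n(E° − E)/0.0592 = 2(0.78 − 0.797)/0.0592 = -0.574, so Q = 0.266.
With Q = [Fe²⁺]/[Cu²⁺] and the known concentrations, [Cu²⁺] in the denominator gives [Cu²⁺] = 1.7 × 10^-4 M.

1.7 × 10^-4 M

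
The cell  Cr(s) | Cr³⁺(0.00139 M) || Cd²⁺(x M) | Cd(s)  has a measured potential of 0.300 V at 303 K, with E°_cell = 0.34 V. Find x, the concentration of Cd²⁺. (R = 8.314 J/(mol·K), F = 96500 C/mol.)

From the Nernst equation, ln Q = nF(E° − E)/RT = 6×96500×(0.34 − 0.300)/(8.314×303) = 9.194, so Q = 9830.
With Q = [Cr³⁺]^2/[Cd²⁺]^3 and the known concentrations, [Cd²⁺]^3 in the denominator gives [Cd²⁺] = 5.8 × 10^-4 M.

5.8 × 10^-4 M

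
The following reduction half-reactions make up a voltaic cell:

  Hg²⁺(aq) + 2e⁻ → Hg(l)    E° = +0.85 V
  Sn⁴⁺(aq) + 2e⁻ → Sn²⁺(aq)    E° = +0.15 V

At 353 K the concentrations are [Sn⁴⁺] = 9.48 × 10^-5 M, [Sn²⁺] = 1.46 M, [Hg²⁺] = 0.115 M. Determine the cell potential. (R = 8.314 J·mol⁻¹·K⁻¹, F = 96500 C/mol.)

The Hg²⁺/Hg couple has the higher reduction potential and acts as the cathode, so E°_cell = +0.85 − (+0.15) = 0.70 V.
Balancing electrons gives n = 2; the reaction quotient is Q = [Sn⁴⁺]/([Sn²⁺]·[Hg²⁺]) = 5.65 × 10^-4.
E = E° − (RT/nF) ln Q = 0.70 − (8.314×353)/(2×96500) × (-7.479) = 0.700 + 0.114 = 0.814 V.

0.814 V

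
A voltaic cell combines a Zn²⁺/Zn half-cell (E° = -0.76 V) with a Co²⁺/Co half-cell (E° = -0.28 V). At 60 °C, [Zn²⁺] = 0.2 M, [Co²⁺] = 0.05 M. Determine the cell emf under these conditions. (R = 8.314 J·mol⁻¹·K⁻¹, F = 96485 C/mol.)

0.460 V

The Co²⁺/Co couple has the higher reduction potential and acts as the cathode, so E°_cell = -0.28 − (-0.76) = 0.48 V.
Balancing electrons gives n = 2; the reaction quotient is Q = [Zn²⁺]/[Co²⁺] = 4.00.
E = E° − (RT/nF) ln Q = 0.48 − (8.314×333)/(2×96485) × (1.386) = 0.480 − 0.020 = 0.460 V.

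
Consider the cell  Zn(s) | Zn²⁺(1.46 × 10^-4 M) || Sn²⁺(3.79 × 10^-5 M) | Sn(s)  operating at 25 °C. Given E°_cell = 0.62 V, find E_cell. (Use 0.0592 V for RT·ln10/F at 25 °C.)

Balancing electrons gives n = 2; the reaction quotient is Q = [Zn²⁺]/[Sn²⁺] = 3.85.
At 25 °C, E = E° − (0.0592/n) log Q = 0.62 − (0.0592/2)(0.586) = 0.620 − 0.017 = 0.603 V.

0.603 V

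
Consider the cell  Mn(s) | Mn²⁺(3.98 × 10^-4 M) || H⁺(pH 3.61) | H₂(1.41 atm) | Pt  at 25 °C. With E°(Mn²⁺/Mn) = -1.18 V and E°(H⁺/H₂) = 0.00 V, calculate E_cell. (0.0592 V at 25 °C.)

The hydrogen couple is the cathode, so E°_cell = 1.18 V; n = 2.
[H⁺] = 10^(−3.61) = 2.5 × 10^-4 M, and Q = [Mn²⁺]·P(H₂) / [H⁺]^2 = 9310.
E = E° − (0.0592/2) log Q = 1.18 − (0.0592/2)(3.969) = 1.063 V.

1.06 V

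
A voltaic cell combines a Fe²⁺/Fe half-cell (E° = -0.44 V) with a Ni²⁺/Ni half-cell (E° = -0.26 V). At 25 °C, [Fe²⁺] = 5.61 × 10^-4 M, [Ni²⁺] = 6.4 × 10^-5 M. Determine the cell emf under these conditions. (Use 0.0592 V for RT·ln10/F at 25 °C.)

0.152 V

The Ni²⁺/Ni couple has the higher reduction potential and acts as the cathode, so E°_cell = -0.26 − (-0.44) = 0.18 V.
Balancing electrons gives n = 2; the reaction quotient is Q = [Fe²⁺]/[Ni²⁺] = 8.77.
At 25 °C, E = E° − (0.0592/n) log Q = 0.18 − (0.0592/2)(0.943) = 0.180 − 0.028 = 0.152 V.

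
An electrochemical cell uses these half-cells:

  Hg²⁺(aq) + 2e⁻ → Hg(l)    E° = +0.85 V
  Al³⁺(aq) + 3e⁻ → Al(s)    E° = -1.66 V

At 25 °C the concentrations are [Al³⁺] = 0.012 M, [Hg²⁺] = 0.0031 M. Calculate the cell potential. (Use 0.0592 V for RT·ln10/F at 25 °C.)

The Hg²⁺/Hg couple has the higher reduction potential and acts as the cathode, so E°_cell = +0.85 − (-1.66) = 2.51 V.
Balancing electrons gives n = 6; the reaction quotient is Q = [Al³⁺]^2/[Hg²⁺]^3 = 4830.
At 25 °C, E = E° − (0.0592/n) log Q = 2.51 − (0.0592/6)(3.684) = 2.510 − 0.036 = 2.474 V.

2.47 V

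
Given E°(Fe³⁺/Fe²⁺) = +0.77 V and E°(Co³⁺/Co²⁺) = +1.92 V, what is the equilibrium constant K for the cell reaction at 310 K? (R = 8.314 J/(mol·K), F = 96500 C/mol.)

E°_cell = +1.92 − (+0.77) = 1.15 V, with n = 1 electron transferred.
At equilibrium E = 0, so the Nernst equation gives ln K = nFE°/RT = (1)(96500)(1.15)/((8.314)(310)) = 43.06.
K = e^43.06 = 5 × 10^18.

5 × 10^18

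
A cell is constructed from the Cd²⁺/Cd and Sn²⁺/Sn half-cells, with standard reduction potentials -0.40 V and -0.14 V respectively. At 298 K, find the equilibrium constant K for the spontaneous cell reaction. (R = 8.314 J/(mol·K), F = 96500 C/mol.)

E°_cell = -0.14 − (-0.40) = 0.26 V, with n = 2 electrons transferred.
At equilibrium E = 0, so the Nernst equation gives ln K = nFE°/RT = (2)(96500)(0.26)/((8.314)(298)) = 20.25.
K = e^20.25 = 6.3 × 10^8.

6.3 × 10^8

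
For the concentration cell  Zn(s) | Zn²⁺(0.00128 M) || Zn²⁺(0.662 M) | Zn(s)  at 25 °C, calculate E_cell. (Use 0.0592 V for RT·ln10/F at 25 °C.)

0.080 V

Both half-cells are Zn²⁺/Zn, so E°_cell = 0. The concentrated side is the cathode; the cell reaction moves Zn²⁺ from high to low concentration with n = 2.
Q = [Zn²⁺]_dilute/[Zn²⁺]_conc = 0.00128/0.662 = 0.00193.
E = 0 − (0.0592/2) log Q = −(0.0592/2)(-2.714) = 0.0803 V.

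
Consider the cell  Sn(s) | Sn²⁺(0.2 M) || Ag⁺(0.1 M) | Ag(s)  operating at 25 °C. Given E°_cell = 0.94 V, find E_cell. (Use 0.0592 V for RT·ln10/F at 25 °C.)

0.901 V

Balancing electrons gives n = 2; the reaction quotient is Q = [Sn²⁺]/[Ag⁺]^2 = 20.0.
At 25 °C, E = E° − (0.0592/n) log Q = 0.94 − (0.0592/2)(1.301) = 0.940 − 0.039 = 0.901 V.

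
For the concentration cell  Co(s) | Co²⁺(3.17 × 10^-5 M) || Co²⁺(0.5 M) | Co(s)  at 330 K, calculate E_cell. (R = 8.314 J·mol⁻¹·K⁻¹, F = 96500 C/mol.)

0.14 V

Both half-cells are Co²⁺/Co, so E°_cell = 0. The concentrated side is the cathode; the cell reaction moves Co²⁺ from high to low concentration with n = 2.
Q = [Co²⁺]_dilute/[Co²⁺]_conc = 3.17 × 10^-5/0.5 = 6.34 × 10^-5.
E = 0 − (RT/nF) ln Q = −((8.314×330)/(2×96500))(-9.666) = 0.1374 V.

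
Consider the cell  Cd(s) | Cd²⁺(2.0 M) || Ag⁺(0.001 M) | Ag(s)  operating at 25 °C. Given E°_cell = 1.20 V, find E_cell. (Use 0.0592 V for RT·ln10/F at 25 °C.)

1.01 V

Balancing electrons gives n = 2; the reaction quotient is Q = [Cd²⁺]/[Ag⁺]^2 = 2 × 10^6.
At 25 °C, E = E° − (0.0592/n) log Q = 1.20 − (0.0592/2)(6.301) = 1.200 − 0.187 = 1.013 V.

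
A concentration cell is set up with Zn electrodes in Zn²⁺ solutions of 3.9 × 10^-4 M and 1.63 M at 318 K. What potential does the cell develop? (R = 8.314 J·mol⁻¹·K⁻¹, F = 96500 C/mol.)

0.11 V

Both half-cells are Zn²⁺/Zn, so E°_cell = 0. The concentrated side is the cathode; the cell reaction moves Zn²⁺ from high to low concentration with n = 2.
Q = [Zn²⁺]_dilute/[Zn²⁺]_conc = 3.9 × 10^-4/1.63 = 2.39 × 10^-4.
E = 0 − (RT/nF) ln Q = −((8.314×318)/(2×96500))(-8.338) = 0.1142 V.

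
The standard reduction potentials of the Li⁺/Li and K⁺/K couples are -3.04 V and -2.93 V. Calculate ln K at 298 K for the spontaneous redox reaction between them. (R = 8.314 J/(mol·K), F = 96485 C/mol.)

E°_cell = -2.93 − (-3.04) = 0.11 V, with n = 1 electron transferred.
At equilibrium E = 0, so the Nernst equation gives ln K = nFE°/RT = (1)(96485)(0.11)/((8.314)(298)) = 4.28.

ln K = 4.3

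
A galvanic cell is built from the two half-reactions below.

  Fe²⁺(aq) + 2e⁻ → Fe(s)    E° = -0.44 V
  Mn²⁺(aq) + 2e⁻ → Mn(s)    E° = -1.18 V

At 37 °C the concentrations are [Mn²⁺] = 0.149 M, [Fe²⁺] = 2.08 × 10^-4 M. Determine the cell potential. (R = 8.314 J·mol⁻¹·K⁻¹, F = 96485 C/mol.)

0.652 V

The Fe²⁺/Fe couple has the higher reduction potential and acts as the cathode, so E°_cell = -0.44 − (-1.18) = 0.74 V.
Balancing electrons gives n = 2; the reaction quotient is Q = [Mn²⁺]/[Fe²⁺] = 716.
E = E° − (RT/nF) ln Q = 0.74 − (8.314×310)/(2×96485) × (6.574) = 0.740 − 0.088 = 0.652 V.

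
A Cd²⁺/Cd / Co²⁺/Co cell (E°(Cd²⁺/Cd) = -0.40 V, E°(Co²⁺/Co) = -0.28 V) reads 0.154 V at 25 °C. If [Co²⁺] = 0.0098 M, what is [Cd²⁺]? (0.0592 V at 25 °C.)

7 × 10^-4 M

From the Nernst equation, log Q = n(E° − E)/0.0592 = 2(0.12 − 0.154)/0.0592 = -1.149, so Q = 0.0710.
With Q = [Cd²⁺]/[Co²⁺] and the known concentrations, [Cd²⁺] in the numerator gives [Cd²⁺] = 7 × 10^-4 M.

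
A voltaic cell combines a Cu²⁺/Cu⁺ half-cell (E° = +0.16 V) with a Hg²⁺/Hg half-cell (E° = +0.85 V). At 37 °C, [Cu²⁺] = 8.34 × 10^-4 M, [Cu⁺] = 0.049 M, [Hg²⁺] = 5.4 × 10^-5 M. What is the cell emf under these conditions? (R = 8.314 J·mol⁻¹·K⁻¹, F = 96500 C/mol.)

The Hg²⁺/Hg couple has the higher reduction potential and acts as the cathode, so E°_cell = +0.85 − (+0.16) = 0.69 V.
Balancing electrons gives n = 2; the reaction quotient is Q = [Cu²⁺]^2/([Cu⁺]^2·[Hg²⁺]) = 5.36.
E = E° − (RT/nF) ln Q = 0.69 − (8.314×310)/(2×96500) × (1.680) = 0.690 − 0.022 = 0.668 V.

0.668 V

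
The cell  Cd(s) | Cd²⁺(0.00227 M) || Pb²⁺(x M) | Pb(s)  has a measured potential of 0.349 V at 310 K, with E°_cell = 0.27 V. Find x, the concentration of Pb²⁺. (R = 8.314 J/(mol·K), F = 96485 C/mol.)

From the Nernst equation, ln Q = nF(E° − E)/RT = 2×96485×(0.27 − 0.349)/(8.314×310) = -5.915, so Q = 0.00270.
With Q = [Cd²⁺]/[Pb²⁺] and the known concentrations, [Pb²⁺] in the denominator gives [Pb²⁺] = 0.84 M.

0.84 M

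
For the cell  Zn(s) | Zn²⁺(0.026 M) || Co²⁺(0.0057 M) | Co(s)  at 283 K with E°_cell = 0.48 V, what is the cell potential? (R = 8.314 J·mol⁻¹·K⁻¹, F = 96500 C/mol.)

Balancing electrons gives n = 2; the reaction quotient is Q = [Zn²⁺]/[Co²⁺] = 4.56.
E = E° − (RT/nF) ln Q = 0.48 − (8.314×283)/(2×96500) × (1.518) = 0.480 − 0.019 = 0.461 V.

0.461 V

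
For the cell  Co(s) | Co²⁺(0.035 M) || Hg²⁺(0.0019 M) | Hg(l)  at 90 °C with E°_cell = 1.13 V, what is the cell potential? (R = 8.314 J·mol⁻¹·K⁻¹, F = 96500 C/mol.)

1.08 V

Balancing electrons gives n = 2; the reaction quotient is Q = [Co²⁺]/[Hg²⁺] = 18.4.
E = E° − (RT/nF) ln Q = 1.13 − (8.314×363)/(2×96500) × (2.913) = 1.130 − 0.046 = 1.084 V.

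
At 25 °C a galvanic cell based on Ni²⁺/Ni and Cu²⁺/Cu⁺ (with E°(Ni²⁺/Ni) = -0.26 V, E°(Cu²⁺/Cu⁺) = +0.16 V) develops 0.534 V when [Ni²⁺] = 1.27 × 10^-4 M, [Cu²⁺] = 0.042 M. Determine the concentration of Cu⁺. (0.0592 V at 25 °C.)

0.044 M

From the Nernst equation, log Q = n(E° − E)/0.0592 = 2(0.42 − 0.534)/0.0592 = -3.851, so Q = 1.41 × 10^-4.
With Q = [Ni²⁺]·[Cu⁺]^2/[Cu²⁺]^2 and the known concentrations, [Cu⁺]^2 in the numerator gives [Cu⁺] = 0.044 M.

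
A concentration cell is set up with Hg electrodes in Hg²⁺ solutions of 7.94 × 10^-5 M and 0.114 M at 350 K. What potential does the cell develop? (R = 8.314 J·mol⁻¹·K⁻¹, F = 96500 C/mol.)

Both half-cells are Hg²⁺/Hg, so E°_cell = 0. The concentrated side is the cathode; the cell reaction moves Hg²⁺ from high to low concentration with n = 2.
Q = [Hg²⁺]_dilute/[Hg²⁺]_conc = 7.94 × 10^-5/0.114 = 6.96 × 10^-4.
E = 0 − (RT/nF) ln Q = −((8.314×350)/(2×96500))(-7.269) = 0.1096 V.

0.11 V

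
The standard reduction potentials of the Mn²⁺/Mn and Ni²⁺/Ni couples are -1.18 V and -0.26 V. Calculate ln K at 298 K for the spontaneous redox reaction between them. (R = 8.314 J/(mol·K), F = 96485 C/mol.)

E°_cell = -0.26 − (-1.18) = 0.92 V, with n = 2 electrons transferred.
At equilibrium E = 0, so the Nernst equation gives ln K = nFE°/RT = (2)(96485)(0.92)/((8.314)(298)) = 71.66.

ln K = 71.7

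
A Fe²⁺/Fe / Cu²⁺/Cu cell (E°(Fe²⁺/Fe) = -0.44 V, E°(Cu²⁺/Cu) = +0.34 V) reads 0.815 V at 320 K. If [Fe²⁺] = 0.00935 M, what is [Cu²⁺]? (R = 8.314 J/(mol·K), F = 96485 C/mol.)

From the Nernst equation, ln Q = nF(E° − E)/RT = 2×96485×(0.78 − 0.815)/(8.314×320) = -2.539, so Q = 0.0790.
With Q = [Fe²⁺]/[Cu²⁺] and the known concentrations, [Cu²⁺] in the denominator gives [Cu²⁺] = 0.12 M.

0.12 M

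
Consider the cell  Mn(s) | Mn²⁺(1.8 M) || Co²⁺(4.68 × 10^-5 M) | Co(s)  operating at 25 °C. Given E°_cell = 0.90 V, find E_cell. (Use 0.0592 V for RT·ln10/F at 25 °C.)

Balancing electrons gives n = 2; the reaction quotient is Q = [Mn²⁺]/[Co²⁺] = 3.85 × 10^4.
At 25 °C, E = E° − (0.0592/n) log Q = 0.90 − (0.0592/2)(4.585) = 0.900 − 0.136 = 0.764 V.

0.764 V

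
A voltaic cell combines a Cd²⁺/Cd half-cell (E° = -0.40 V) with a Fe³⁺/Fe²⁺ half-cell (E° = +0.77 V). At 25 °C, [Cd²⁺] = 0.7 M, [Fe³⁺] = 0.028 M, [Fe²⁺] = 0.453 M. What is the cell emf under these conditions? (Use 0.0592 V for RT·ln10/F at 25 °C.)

1.10 V

The Fe³⁺/Fe²⁺ couple has the higher reduction potential and acts as the cathode, so E°_cell = +0.77 − (-0.40) = 1.17 V.
Balancing electrons gives n = 2; the reaction quotient is Q = [Cd²⁺]·[Fe²⁺]^2/[Fe³⁺]^2 = 183.
At 25 °C, E = E° − (0.0592/n) log Q = 1.17 − (0.0592/2)(2.263) = 1.170 − 0.067 = 1.103 V.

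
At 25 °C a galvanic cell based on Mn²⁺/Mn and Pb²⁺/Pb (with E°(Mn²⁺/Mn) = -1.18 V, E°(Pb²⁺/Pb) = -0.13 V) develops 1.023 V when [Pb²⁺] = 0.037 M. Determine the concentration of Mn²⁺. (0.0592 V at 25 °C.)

From the Nernst equation, log Q = n(E° − E)/0.0592 = 2(1.05 − 1.023)/0.0592 = 0.912, so Q = 8.17.
With Q = [Mn²⁺]/[Pb²⁺] and the known concentrations, [Mn²⁺] in the numerator gives [Mn²⁺] = 0.3 M.

0.3 M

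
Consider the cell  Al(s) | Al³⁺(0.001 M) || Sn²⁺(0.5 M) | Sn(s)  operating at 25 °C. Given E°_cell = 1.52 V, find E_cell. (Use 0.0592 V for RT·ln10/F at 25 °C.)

Balancing electrons gives n = 6; the reaction quotient is Q = [Al³⁺]^2/[Sn²⁺]^3 = 8 × 10^-6.
At 25 °C, E = E° − (0.0592/n) log Q = 1.52 − (0.0592/6)(-5.097) = 1.520 + 0.050 = 1.570 V.

1.57 V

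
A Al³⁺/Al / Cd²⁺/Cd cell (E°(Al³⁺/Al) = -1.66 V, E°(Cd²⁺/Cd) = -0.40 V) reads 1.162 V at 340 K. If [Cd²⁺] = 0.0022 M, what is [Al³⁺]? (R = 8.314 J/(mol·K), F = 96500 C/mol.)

From the Nernst equation, ln Q = nF(E° − E)/RT = 6×96500×(1.26 − 1.162)/(8.314×340) = 20.073, so Q = 5.22 × 10^8.
With Q = [Al³⁺]^2/[Cd²⁺]^3 and the known concentrations, [Al³⁺]^2 in the numerator gives [Al³⁺] = 2.4 M.

2.4 M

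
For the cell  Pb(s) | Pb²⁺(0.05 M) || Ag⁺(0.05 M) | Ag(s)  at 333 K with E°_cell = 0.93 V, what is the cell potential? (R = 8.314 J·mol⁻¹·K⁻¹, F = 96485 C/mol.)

Balancing electrons gives n = 2; the reaction quotient is Q = [Pb²⁺]/[Ag⁺]^2 = 20.0.
E = E° − (RT/nF) ln Q = 0.93 − (8.314×333)/(2×96485) × (2.996) = 0.930 − 0.043 = 0.887 V.

0.887 V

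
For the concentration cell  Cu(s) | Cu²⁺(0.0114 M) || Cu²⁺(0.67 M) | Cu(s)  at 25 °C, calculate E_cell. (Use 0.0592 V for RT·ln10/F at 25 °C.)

Both half-cells are Cu²⁺/Cu, so E°_cell = 0. The concentrated side is the cathode; the cell reaction moves Cu²⁺ from high to low concentration with n = 2.
Q = [Cu²⁺]_dilute/[Cu²⁺]_conc = 0.0114/0.67 = 0.0170.
E = 0 − (0.0592/2) log Q = −(0.0592/2)(-1.769) = 0.0524 V.

0.052 V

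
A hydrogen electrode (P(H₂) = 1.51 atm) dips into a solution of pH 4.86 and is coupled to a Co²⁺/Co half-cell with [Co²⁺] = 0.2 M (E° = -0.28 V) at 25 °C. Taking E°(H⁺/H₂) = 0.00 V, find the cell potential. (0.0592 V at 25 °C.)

The hydrogen couple is the cathode, so E°_cell = 0.28 V; n = 2.
[H⁺] = 10^(−4.86) = 1.4 × 10^-5 M, and Q = [Co²⁺]·P(H₂) / [H⁺]^2 = 1.58 × 10^9.
E = E° − (0.0592/2) log Q = 0.28 − (0.0592/2)(9.200) = 0.008 V.

0.008 V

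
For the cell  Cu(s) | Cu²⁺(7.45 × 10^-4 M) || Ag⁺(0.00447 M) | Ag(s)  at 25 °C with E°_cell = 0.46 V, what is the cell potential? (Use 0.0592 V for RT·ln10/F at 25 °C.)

Balancing electrons gives n = 2; the reaction quotient is Q = [Cu²⁺]/[Ag⁺]^2 = 37.3.
At 25 °C, E = E° − (0.0592/n) log Q = 0.46 − (0.0592/2)(1.572) = 0.460 − 0.047 = 0.413 V.

0.413 V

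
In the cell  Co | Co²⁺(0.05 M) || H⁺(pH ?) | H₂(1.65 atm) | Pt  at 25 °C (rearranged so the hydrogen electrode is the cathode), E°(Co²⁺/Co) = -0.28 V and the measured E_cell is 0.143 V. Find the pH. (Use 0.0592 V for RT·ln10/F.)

pH = 2.86

E°_cell = 0.28 V and n = 2.
log Q = n(E° − E)/0.0592 = 2×(0.28 − 0.143)/0.0592 = 4.628.
With Q = [Co²⁺]·P(H₂) / [H⁺]^2, solving for [H⁺] gives log[H⁺] = -2.856, so pH = 2.86.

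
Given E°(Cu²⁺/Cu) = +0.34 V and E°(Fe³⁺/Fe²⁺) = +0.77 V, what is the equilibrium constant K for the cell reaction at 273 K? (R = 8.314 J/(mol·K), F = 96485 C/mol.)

E°_cell = +0.77 − (+0.34) = 0.43 V, with n = 2 electrons transferred.
At equilibrium E = 0, so the Nernst equation gives ln K = nFE°/RT = (2)(96485)(0.43)/((8.314)(273)) = 36.56.
K = e^36.56 = 7.5 × 10^15.

7.5 × 10^15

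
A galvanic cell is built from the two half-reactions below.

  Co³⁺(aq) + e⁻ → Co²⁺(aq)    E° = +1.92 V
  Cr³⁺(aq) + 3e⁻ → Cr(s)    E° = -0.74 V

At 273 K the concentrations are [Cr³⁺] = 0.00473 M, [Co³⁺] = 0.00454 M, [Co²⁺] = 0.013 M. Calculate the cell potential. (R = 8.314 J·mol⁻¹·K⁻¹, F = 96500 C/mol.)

The Co³⁺/Co²⁺ couple has the higher reduction potential and acts as the cathode, so E°_cell = +1.92 − (-0.74) = 2.66 V.
Balancing electrons gives n = 3; the reaction quotient is Q = [Cr³⁺]·[Co²⁺]^3/[Co³⁺]^3 = 0.111.
E = E° − (RT/nF) ln Q = 2.66 − (8.314×273)/(3×96500) × (-2.198) = 2.660 + 0.017 = 2.677 V.

2.68 V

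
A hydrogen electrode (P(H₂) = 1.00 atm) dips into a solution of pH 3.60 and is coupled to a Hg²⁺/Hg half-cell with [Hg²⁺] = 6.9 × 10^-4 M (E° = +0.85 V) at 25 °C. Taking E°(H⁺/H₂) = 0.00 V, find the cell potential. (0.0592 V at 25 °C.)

0.97 V

The Hg²⁺/Hg couple is the cathode, so E°_cell = 0.85 V; n = 2.
[H⁺] = 10^(−3.60) = 2.5 × 10^-4 M, and Q = [H⁺]^2 / ([Hg²⁺]·P(H₂)) = 9.14 × 10^-5.
E = E° − (0.0592/2) log Q = 0.85 − (0.0592/2)(-4.039) = 0.970 V.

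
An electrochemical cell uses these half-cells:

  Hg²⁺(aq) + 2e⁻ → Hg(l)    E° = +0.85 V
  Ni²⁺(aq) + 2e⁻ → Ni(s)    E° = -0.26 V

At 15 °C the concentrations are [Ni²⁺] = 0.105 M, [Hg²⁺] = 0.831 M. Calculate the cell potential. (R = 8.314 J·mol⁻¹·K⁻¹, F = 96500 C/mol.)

The Hg²⁺/Hg couple has the higher reduction potential and acts as the cathode, so E°_cell = +0.85 − (-0.26) = 1.11 V.
Balancing electrons gives n = 2; the reaction quotient is Q = [Ni²⁺]/[Hg²⁺] = 0.126.
E = E° − (RT/nF) ln Q = 1.11 − (8.314×288)/(2×96500) × (-2.069) = 1.110 + 0.026 = 1.136 V.

1.14 V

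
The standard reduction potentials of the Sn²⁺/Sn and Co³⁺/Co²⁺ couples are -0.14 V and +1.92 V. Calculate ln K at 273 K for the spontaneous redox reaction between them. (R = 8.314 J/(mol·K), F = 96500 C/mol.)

ln K = 175.2

E°_cell = +1.92 − (-0.14) = 2.06 V, with n = 2 electrons transferred.
At equilibrium E = 0, so the Nernst equation gives ln K = nFE°/RT = (2)(96500)(2.06)/((8.314)(273)) = 175.17.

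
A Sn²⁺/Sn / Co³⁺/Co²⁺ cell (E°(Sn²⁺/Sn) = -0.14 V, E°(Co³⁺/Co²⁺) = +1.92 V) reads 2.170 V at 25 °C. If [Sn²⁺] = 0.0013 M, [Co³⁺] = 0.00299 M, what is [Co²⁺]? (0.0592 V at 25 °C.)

From the Nernst equation, log Q = n(E° − E)/0.0592 = 2(2.06 − 2.170)/0.0592 = -3.716, so Q = 1.92 × 10^-4.
With Q = [Sn²⁺]·[Co²⁺]^2/[Co³⁺]^2 and the known concentrations, [Co²⁺]^2 in the numerator gives [Co²⁺] = 0.0011 M.

0.0011 M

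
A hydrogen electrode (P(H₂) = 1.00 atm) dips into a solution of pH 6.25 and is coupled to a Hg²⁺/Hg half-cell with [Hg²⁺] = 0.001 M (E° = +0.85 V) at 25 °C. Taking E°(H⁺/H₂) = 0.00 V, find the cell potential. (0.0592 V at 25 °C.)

The Hg²⁺/Hg couple is the cathode, so E°_cell = 0.85 V; n = 2.
[H⁺] = 10^(−6.25) = 5.6 × 10^-7 M, and Q = [H⁺]^2 / ([Hg²⁺]·P(H₂)) = 3.16 × 10^-10.
E = E° − (0.0592/2) log Q = 0.85 − (0.0592/2)(-9.500) = 1.131 V.

1.13 V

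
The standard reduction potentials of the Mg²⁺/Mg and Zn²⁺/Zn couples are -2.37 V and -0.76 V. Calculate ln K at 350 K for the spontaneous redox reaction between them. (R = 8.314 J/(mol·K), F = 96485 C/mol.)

E°_cell = -0.76 − (-2.37) = 1.61 V, with n = 2 electrons transferred.
At equilibrium E = 0, so the Nernst equation gives ln K = nFE°/RT = (2)(96485)(1.61)/((8.314)(350)) = 106.77.

ln K = 106.8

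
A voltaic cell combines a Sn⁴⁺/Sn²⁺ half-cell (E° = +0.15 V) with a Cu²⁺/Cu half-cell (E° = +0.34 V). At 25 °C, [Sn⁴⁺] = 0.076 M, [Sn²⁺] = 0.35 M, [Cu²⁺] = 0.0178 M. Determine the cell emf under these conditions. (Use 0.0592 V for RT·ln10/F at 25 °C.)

The Cu²⁺/Cu couple has the higher reduction potential and acts as the cathode, so E°_cell = +0.34 − (+0.15) = 0.19 V.
Balancing electrons gives n = 2; the reaction quotient is Q = [Sn⁴⁺]/([Sn²⁺]·[Cu²⁺]) = 12.2.
At 25 °C, E = E° − (0.0592/n) log Q = 0.19 − (0.0592/2)(1.086) = 0.190 − 0.032 = 0.158 V.

0.158 V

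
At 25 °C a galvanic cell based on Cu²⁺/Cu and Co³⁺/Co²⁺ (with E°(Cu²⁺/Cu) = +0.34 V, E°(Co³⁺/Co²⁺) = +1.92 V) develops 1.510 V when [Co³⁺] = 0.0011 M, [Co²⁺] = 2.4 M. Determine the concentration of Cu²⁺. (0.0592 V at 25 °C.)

4.9 × 10^-5 M

From the Nernst equation, log Q = n(E° − E)/0.0592 = 2(1.58 − 1.510)/0.0592 = 2.365, so Q = 232.
With Q = [Cu²⁺]·[Co²⁺]^2/[Co³⁺]^2 and the known concentrations, [Cu²⁺] in the numerator gives [Cu²⁺] = 4.9 × 10^-5 M.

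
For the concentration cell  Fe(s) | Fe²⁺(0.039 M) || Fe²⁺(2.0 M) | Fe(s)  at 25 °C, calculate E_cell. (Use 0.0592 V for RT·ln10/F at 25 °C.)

Both half-cells are Fe²⁺/Fe, so E°_cell = 0. The concentrated side is the cathode; the cell reaction moves Fe²⁺ from high to low concentration with n = 2.
Q = [Fe²⁺]_dilute/[Fe²⁺]_conc = 0.039/2.0 = 0.0195.
E = 0 − (0.0592/2) log Q = −(0.0592/2)(-1.710) = 0.0506 V.

0.051 V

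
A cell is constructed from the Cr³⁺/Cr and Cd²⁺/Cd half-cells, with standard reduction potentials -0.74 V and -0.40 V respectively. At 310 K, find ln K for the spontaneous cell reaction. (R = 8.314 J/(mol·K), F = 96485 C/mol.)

E°_cell = -0.40 − (-0.74) = 0.34 V, with n = 6 electrons transferred.
At equilibrium E = 0, so the Nernst equation gives ln K = nFE°/RT = (6)(96485)(0.34)/((8.314)(310)) = 76.37.

ln K = 76.4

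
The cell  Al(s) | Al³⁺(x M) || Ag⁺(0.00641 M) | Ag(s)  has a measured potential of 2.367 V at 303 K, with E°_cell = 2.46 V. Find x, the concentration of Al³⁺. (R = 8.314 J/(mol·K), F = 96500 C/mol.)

0.012 M

From the Nernst equation, ln Q = nF(E° − E)/RT = 3×96500×(2.46 − 2.367)/(8.314×303) = 10.688, so Q = 4.38 × 10^4.
With Q = [Al³⁺]/[Ag⁺]^3 and the known concentrations, [Al³⁺] in the numerator gives [Al³⁺] = 0.012 M.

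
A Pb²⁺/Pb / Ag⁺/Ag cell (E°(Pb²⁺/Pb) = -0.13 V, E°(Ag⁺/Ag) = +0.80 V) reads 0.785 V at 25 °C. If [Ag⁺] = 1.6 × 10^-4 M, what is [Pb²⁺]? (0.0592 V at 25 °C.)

0.002 M

From the Nernst equation, log Q = n(E° − E)/0.0592 = 2(0.93 − 0.785)/0.0592 = 4.899, so Q = 7.92 × 10^4.
With Q = [Pb²⁺]/[Ag⁺]^2 and the known concentrations, [Pb²⁺] in the numerator gives [Pb²⁺] = 0.002 M.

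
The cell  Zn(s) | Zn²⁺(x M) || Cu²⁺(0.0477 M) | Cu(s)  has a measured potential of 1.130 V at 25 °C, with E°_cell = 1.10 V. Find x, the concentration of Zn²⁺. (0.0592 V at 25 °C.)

0.0046 M

From the Nernst equation, log Q = n(E° − E)/0.0592 = 2(1.10 − 1.130)/0.0592 = -1.014, so Q = 0.0969.
With Q = [Zn²⁺]/[Cu²⁺] and the known concentrations, [Zn²⁺] in the numerator gives [Zn²⁺] = 0.0046 M.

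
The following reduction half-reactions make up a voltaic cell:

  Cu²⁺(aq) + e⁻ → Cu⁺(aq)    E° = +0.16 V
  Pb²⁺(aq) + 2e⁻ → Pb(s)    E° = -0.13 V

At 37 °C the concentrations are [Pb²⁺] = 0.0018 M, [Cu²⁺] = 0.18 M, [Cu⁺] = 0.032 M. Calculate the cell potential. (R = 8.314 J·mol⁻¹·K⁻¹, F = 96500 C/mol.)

0.421 V

The Cu²⁺/Cu⁺ couple has the higher reduction potential and acts as the cathode, so E°_cell = +0.16 − (-0.13) = 0.29 V.
Balancing electrons gives n = 2; the reaction quotient is Q = [Pb²⁺]·[Cu⁺]^2/[Cu²⁺]^2 = 5.69 × 10^-5.
E = E° − (RT/nF) ln Q = 0.29 − (8.314×310)/(2×96500) × (-9.774) = 0.290 + 0.131 = 0.421 V.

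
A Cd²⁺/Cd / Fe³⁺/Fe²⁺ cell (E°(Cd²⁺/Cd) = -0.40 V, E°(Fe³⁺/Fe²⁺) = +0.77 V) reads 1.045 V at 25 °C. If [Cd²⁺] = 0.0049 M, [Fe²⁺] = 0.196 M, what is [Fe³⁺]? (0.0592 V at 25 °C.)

From the Nernst equation, log Q = n(E° − E)/0.0592 = 2(1.17 − 1.045)/0.0592 = 4.223, so Q = 1.67 × 10^4.
With Q = [Cd²⁺]·[Fe²⁺]^2/[Fe³⁺]^2 and the known concentrations, [Fe³⁺]^2 in the denominator gives [Fe³⁺] = 1.1 × 10^-4 M.

1.1 × 10^-4 M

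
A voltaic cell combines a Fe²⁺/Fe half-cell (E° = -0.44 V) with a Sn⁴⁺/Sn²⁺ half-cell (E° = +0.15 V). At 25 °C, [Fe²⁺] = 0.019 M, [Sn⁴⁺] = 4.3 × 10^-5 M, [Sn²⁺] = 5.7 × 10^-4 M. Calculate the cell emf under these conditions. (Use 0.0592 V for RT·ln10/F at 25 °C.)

The Sn⁴⁺/Sn²⁺ couple has the higher reduction potential and acts as the cathode, so E°_cell = +0.15 − (-0.44) = 0.59 V.
Balancing electrons gives n = 2; the reaction quotient is Q = [Fe²⁺]·[Sn²⁺]/[Sn⁴⁺] = 0.252.
At 25 °C, E = E° − (0.0592/n) log Q = 0.59 − (0.0592/2)(-0.599) = 0.590 + 0.018 = 0.608 V.

0.608 V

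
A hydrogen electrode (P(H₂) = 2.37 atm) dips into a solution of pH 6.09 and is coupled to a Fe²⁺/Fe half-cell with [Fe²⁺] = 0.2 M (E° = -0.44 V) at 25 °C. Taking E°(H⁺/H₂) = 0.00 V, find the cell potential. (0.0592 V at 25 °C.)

0.089 V

The hydrogen couple is the cathode, so E°_cell = 0.44 V; n = 2.
[H⁺] = 10^(−6.09) = 8.1 × 10^-7 M, and Q = [Fe²⁺]·P(H₂) / [H⁺]^2 = 7.17 × 10^11.
E = E° − (0.0592/2) log Q = 0.44 − (0.0592/2)(11.856) = 0.089 V.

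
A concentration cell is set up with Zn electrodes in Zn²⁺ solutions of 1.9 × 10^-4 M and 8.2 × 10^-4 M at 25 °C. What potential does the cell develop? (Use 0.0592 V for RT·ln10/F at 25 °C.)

0.019 V

Both half-cells are Zn²⁺/Zn, so E°_cell = 0. The concentrated side is the cathode; the cell reaction moves Zn²⁺ from high to low concentration with n = 2.
Q = [Zn²⁺]_dilute/[Zn²⁺]_conc = 1.9 × 10^-4/8.2 × 10^-4 = 0.232.
E = 0 − (0.0592/2) log Q = −(0.0592/2)(-0.635) = 0.0188 V.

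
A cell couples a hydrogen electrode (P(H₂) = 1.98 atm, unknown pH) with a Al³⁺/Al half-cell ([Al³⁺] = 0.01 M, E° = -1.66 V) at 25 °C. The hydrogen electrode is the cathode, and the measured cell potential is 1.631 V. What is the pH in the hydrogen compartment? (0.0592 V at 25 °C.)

E°_cell = 1.66 V and n = 6.
log Q = n(E° − E)/0.0592 = 6×(1.66 − 1.631)/0.0592 = 2.939.
With Q = [Al³⁺]^2·P(H₂)^3 / [H⁺]^6, solving for [H⁺] gives log[H⁺] = -1.008, so pH = 1.01.

pH = 1.01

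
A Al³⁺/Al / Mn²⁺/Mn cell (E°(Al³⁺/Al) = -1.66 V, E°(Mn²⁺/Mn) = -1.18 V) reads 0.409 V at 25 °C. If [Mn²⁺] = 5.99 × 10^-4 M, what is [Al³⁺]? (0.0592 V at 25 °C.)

From the Nernst equation, log Q = n(E° − E)/0.0592 = 6(0.48 − 0.409)/0.0592 = 7.196, so Q = 1.57 × 10^7.
With Q = [Al³⁺]^2/[Mn²⁺]^3 and the known concentrations, [Al³⁺]^2 in the numerator gives [Al³⁺] = 0.058 M.

0.058 M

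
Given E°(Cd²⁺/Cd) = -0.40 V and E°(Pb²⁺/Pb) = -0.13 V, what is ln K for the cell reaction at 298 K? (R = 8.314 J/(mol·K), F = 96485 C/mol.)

E°_cell = -0.13 − (-0.40) = 0.27 V, with n = 2 electrons transferred.
At equilibrium E = 0, so the Nernst equation gives ln K = nFE°/RT = (2)(96485)(0.27)/((8.314)(298)) = 21.03.

ln K = 21.0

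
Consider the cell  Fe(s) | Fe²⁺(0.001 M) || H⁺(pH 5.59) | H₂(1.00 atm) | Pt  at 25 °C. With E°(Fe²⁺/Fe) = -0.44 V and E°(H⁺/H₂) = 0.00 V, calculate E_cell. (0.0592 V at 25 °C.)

0.20 V

The hydrogen couple is the cathode, so E°_cell = 0.44 V; n = 2.
[H⁺] = 10^(−5.59) = 2.6 × 10^-6 M, and Q = [Fe²⁺]·P(H₂) / [H⁺]^2 = 1.51 × 10^8.
E = E° − (0.0592/2) log Q = 0.44 − (0.0592/2)(8.180) = 0.198 V.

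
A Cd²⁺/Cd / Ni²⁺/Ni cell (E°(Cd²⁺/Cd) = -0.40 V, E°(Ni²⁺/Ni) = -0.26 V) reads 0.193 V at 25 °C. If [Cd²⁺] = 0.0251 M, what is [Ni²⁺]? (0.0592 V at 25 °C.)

1.5 M

From the Nernst equation, log Q = n(E° − E)/0.0592 = 2(0.14 − 0.193)/0.0592 = -1.791, so Q = 0.0162.
With Q = [Cd²⁺]/[Ni²⁺] and the known concentrations, [Ni²⁺] in the denominator gives [Ni²⁺] = 1.5 M.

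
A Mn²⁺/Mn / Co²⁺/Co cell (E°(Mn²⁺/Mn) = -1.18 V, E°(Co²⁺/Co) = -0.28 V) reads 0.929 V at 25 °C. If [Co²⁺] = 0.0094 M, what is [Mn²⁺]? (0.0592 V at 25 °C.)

From the Nernst equation, log Q = n(E° − E)/0.0592 = 2(0.90 − 0.929)/0.0592 = -0.980, so Q = 0.105.
With Q = [Mn²⁺]/[Co²⁺] and the known concentrations, [Mn²⁺] in the numerator gives [Mn²⁺] = 9.8 × 10^-4 M.

9.8 × 10^-4 M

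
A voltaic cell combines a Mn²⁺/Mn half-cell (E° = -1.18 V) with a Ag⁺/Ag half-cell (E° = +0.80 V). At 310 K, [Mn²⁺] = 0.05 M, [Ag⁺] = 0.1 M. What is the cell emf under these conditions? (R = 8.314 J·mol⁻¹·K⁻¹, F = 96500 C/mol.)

1.96 V

The Ag⁺/Ag couple has the higher reduction potential and acts as the cathode, so E°_cell = +0.80 − (-1.18) = 1.98 V.
Balancing electrons gives n = 2; the reaction quotient is Q = [Mn²⁺]/[Ag⁺]^2 = 5.00.
E = E° − (RT/nF) ln Q = 1.98 − (8.314×310)/(2×96500) × (1.609) = 1.980 − 0.021 = 1.959 V.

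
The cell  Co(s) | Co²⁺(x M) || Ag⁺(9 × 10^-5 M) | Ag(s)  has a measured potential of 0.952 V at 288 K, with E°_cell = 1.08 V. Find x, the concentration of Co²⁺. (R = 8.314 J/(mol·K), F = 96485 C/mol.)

From the Nernst equation, ln Q = nF(E° − E)/RT = 2×96485×(1.08 − 0.952)/(8.314×288) = 10.316, so Q = 3.02 × 10^4.
With Q = [Co²⁺]/[Ag⁺]^2 and the known concentrations, [Co²⁺] in the numerator gives [Co²⁺] = 2.4 × 10^-4 M.

2.4 × 10^-4 M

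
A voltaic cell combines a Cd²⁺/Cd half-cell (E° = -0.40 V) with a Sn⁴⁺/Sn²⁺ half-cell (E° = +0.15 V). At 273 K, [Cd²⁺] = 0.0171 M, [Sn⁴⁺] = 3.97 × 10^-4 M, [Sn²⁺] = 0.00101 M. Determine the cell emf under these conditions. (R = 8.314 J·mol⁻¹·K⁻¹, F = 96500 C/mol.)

The Sn⁴⁺/Sn²⁺ couple has the higher reduction potential and acts as the cathode, so E°_cell = +0.15 − (-0.40) = 0.55 V.
Balancing electrons gives n = 2; the reaction quotient is Q = [Cd²⁺]·[Sn²⁺]/[Sn⁴⁺] = 0.0435.
E = E° − (RT/nF) ln Q = 0.55 − (8.314×273)/(2×96500) × (-3.135) = 0.550 + 0.037 = 0.587 V.

0.587 V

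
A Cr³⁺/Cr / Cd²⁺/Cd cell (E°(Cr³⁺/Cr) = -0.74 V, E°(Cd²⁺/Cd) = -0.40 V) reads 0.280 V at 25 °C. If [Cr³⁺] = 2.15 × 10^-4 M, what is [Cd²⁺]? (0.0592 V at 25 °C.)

From the Nernst equation, log Q = n(E° − E)/0.0592 = 6(0.34 − 0.280)/0.0592 = 6.081, so Q = 1.21 × 10^6.
With Q = [Cr³⁺]^2/[Cd²⁺]^3 and the known concentrations, [Cd²⁺]^3 in the denominator gives [Cd²⁺] = 3.4 × 10^-5 M.

3.4 × 10^-5 M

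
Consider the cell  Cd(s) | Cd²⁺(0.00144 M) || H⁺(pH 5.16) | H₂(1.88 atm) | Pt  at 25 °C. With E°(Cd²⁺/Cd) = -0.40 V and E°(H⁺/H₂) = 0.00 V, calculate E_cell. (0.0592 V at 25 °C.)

The hydrogen couple is the cathode, so E°_cell = 0.40 V; n = 2.
[H⁺] = 10^(−5.16) = 6.9 × 10^-6 M, and Q = [Cd²⁺]·P(H₂) / [H⁺]^2 = 5.66 × 10^7.
E = E° − (0.0592/2) log Q = 0.40 − (0.0592/2)(7.753) = 0.171 V.

0.17 V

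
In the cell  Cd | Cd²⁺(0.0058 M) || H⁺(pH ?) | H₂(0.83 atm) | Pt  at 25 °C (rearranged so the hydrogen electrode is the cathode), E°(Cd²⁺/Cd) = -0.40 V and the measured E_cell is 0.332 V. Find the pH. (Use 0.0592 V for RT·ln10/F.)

pH = 2.31

E°_cell = 0.40 V and n = 2.
log Q = n(E° − E)/0.0592 = 2×(0.40 − 0.332)/0.0592 = 2.297.
With Q = [Cd²⁺]·P(H₂) / [H⁺]^2, solving for [H⁺] gives log[H⁺] = -2.307, so pH = 2.31.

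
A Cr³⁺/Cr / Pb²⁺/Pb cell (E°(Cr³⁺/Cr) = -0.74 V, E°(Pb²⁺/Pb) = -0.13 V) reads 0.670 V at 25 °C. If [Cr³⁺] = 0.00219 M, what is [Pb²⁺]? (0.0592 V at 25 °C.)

1.8 M

From the Nernst equation, log Q = n(E° − E)/0.0592 = 6(0.61 − 0.670)/0.0592 = -6.081, so Q = 8.3 × 10^-7.
With Q = [Cr³⁺]^2/[Pb²⁺]^3 and the known concentrations, [Pb²⁺]^3 in the denominator gives [Pb²⁺] = 1.8 M.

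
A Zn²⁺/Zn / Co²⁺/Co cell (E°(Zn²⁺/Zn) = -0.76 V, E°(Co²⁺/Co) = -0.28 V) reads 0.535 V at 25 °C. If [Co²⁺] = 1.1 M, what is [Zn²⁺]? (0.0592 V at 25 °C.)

0.015 M

From the Nernst equation, log Q = n(E° − E)/0.0592 = 2(0.48 − 0.535)/0.0592 = -1.858, so Q = 0.0139.
With Q = [Zn²⁺]/[Co²⁺] and the known concentrations, [Zn²⁺] in the numerator gives [Zn²⁺] = 0.015 M.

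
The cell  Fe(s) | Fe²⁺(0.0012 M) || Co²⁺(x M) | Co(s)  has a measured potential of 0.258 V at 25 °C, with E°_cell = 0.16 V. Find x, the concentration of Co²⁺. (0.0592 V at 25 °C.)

From the Nernst equation, log Q = n(E° − E)/0.0592 = 2(0.16 − 0.258)/0.0592 = -3.311, so Q = 4.89 × 10^-4.
With Q = [Fe²⁺]/[Co²⁺] and the known concentrations, [Co²⁺] in the denominator gives [Co²⁺] = 2.5 M.

2.5 M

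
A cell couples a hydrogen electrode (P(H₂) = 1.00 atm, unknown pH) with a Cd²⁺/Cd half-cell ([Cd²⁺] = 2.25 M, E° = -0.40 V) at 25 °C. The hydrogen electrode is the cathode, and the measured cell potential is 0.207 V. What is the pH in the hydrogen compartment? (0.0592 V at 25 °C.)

pH = 3.08

E°_cell = 0.40 V and n = 2.
log Q = n(E° − E)/0.0592 = 2×(0.40 − 0.207)/0.0592 = 6.520.
With Q = [Cd²⁺]·P(H₂) / [H⁺]^2, solving for [H⁺] gives log[H⁺] = -3.084, so pH = 3.08.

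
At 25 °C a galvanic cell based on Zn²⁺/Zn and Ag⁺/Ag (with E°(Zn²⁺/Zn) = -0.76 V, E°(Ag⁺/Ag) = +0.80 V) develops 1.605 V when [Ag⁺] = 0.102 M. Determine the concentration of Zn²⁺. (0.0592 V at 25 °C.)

From the Nernst equation, log Q = n(E° − E)/0.0592 = 2(1.56 − 1.605)/0.0592 = -1.520, so Q = 0.0302.
With Q = [Zn²⁺]/[Ag⁺]^2 and the known concentrations, [Zn²⁺] in the numerator gives [Zn²⁺] = 3.1 × 10^-4 M.

3.1 × 10^-4 M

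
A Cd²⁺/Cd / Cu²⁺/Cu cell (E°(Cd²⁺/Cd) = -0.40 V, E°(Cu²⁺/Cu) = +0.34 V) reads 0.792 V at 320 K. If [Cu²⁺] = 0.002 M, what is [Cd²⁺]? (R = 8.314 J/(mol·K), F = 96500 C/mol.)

From the Nernst equation, ln Q = nF(E° − E)/RT = 2×96500×(0.74 − 0.792)/(8.314×320) = -3.772, so Q = 0.0230.
With Q = [Cd²⁺]/[Cu²⁺] and the known concentrations, [Cd²⁺] in the numerator gives [Cd²⁺] = 4.6 × 10^-5 M.

4.6 × 10^-5 M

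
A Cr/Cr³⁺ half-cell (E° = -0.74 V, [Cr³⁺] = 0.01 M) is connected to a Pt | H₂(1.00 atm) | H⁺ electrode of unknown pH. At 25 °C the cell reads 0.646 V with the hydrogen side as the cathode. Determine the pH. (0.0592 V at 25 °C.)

pH = 2.25

E°_cell = 0.74 V and n = 6.
log Q = n(E° − E)/0.0592 = 6×(0.74 − 0.646)/0.0592 = 9.527.
With Q = [Cr³⁺]^2·P(H₂)^3 / [H⁺]^6, solving for [H⁺] gives log[H⁺] = -2.255, so pH = 2.25.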